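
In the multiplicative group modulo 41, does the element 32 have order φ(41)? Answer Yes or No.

φ(41) = 41 − 1 = 40 = 2^3 · 5.
An element g generates (Z/41Z)^× iff g^(40/q) ≢ 1 (mod 41) for each prime q ∈ {2, 5}.
32^20 ≡ 1 (mod 41)  [q = 2: ≡ 1 ✗]
32^8 ≡ 1 (mod 41)  [q = 5: ≡ 1 ✗]
32^20 ≡ 1 shows ord(32) | 20, strictly less than φ(41); not a primitive root.

No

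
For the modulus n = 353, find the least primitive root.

φ(353) = 353 − 1 = 352 = 2^5 · 11.
Test candidates g = 2, 3, … against the prime factors q ∈ {2, 11} of φ(353): g is a generator iff g^(352/q) ≢ 1 for every such q.
g = 2: 2^176 ≡ 1 — hits 1, so not a primitive root.
g = 3: 3^176 ≡ 352; 3^32 ≡ 140 — none is 1, so 3 is a primitive root.
So 3 is the smallest generator of (Z/353Z)^×.

3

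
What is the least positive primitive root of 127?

φ(127) = 127 − 1 = 126 = 2 · 3^2 · 7.
g is a primitive root iff g^(126/q) ≢ 1 (mod 127) for each prime q ∈ {2, 3, 7}.
g = 2: 2^63 ≡ 1 — hits 1, so not a primitive root.
g = 3: 3^63 ≡ 126; 3^42 ≡ 107; 3^18 ≡ 4 — none is 1, so 3 is a primitive root.
Hence the least primitive root of 127 is 3.

3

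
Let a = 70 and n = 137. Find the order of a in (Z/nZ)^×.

136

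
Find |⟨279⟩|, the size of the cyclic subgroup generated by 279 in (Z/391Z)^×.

The order of 279 must divide φ(391) = φ(17·23) = (17−1)·(23−1) = 16·22 = 352 = 2^5 · 11.
Divisors of 352: 1, 2, 4, 8, 11, 16, 22, 32, 44, 88, 176, 352.
Check 279^d mod 391 for each divisor in increasing order:
279^1 ≡ 279
279^2 ≡ 32
279^4 ≡ 242
279^8 ≡ 305
279^11 ≡ 116
279^16 ≡ 358
279^22 ≡ 162
279^32 ≡ 307
279^44 ≡ 47
279^88 ≡ 254
279^176 ≡ 1
The smallest such exponent is 176, so the order of 279 is 176.

176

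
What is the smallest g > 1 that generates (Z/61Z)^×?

2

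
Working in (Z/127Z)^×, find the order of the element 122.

The order of 122 must divide φ(127) = 127 − 1 = 126 = 2 · 3^2 · 7.
Divisors of 126: 1, 2, 3, 6, 7, 9, 14, 18, 21, 42, 63, 126.
Test each divisor d:
122^1 ≡ 122 (mod 127)
122^2 ≡ 25 (mod 127)
122^3 ≡ 2 (mod 127)
122^6 ≡ 4 (mod 127)
122^7 ≡ 107 (mod 127)
122^9 ≡ 8 (mod 127)
122^14 ≡ 19 (mod 127)
122^18 ≡ 64 (mod 127)
122^21 ≡ 1 (mod 127) ✓
The smallest such exponent is 21, so the order of 122 is 21.

21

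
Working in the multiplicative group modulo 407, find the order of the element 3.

90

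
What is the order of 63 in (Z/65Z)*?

By Lagrange's theorem, ord_65(63) divides φ(65) = φ(5·13) = (5−1)·(13−1) = 4·12 = 48 = 2^4 · 3.
Divisors of 48: 1, 2, 3, 4, 6, 8, 12, 16, 24, 48.
Compute 63^d (mod 65) for the divisors d until we hit 1:
63^1 ≡ 63
63^2 ≡ 4
63^3 ≡ 57
63^4 ≡ 16
63^6 ≡ 64
63^8 ≡ 61
63^12 ≡ 1
So ord_65(63) = 12.

12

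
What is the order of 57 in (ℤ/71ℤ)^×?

5

ord(57) | φ(71) = 71 − 1 = 70 = 2 · 5 · 7.
Divisors of 70: 1, 2, 5, 7, 10, 14, 35, 70.
Compute 57^d (mod 71) for the divisors d until we hit 1:
57^1 ≡ 57
57^2 ≡ 54
57^5 ≡ 1
So ord_71(57) = 5.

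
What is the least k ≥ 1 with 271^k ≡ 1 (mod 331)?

165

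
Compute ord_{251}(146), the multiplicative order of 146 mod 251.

250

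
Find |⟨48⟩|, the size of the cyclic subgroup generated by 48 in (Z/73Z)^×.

36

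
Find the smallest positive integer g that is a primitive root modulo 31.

3

φ(31) = 31 − 1 = 30 = 2 · 3 · 5.
g is a primitive root iff g^(30/q) ≢ 1 (mod 31) for each prime q ∈ {2, 3, 5}.
g = 2: 2^15 ≡ 1 — hits 1, so not a primitive root.
g = 3: 3^15 ≡ 30; 3^10 ≡ 25; 3^6 ≡ 16 — none is 1, so 3 is a primitive root.
Hence the least primitive root of 31 is 3.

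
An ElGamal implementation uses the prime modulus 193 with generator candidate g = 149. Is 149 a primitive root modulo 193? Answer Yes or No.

φ(193) = 193 − 1 = 192 = 2^6 · 3.
149 is a primitive root mod 193 iff 149^(φ(193)/q) ≢ 1 for every prime q | φ(193), i.e. q ∈ {2, 3}.
149^96 ≡ 192 (mod 193)  [q = 2: ≢ 1 ✓]
149^64 ≡ 108 (mod 193)  [q = 3: ≢ 1 ✓]
All checks pass, so 149 has order 192 and is a primitive root modulo 193.

Yes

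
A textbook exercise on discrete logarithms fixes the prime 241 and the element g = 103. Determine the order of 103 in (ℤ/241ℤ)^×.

The order of 103 must divide φ(241) = 241 − 1 = 240 = 2^4 · 3 · 5.
Divisors of 240: 1, 2, 3, 4, 5, 6, 8, 10, 12, 15, 16, 20, 24, 30, 40, 48, 60, 80, 120, 240.
Compute 103^d (mod 241) for the divisors d until we hit 1:
103^1 ≡ 103 (mod 241)
103^2 ≡ 5 (mod 241)
103^3 ≡ 33 (mod 241)
103^4 ≡ 25 (mod 241)
103^5 ≡ 165 (mod 241)
103^6 ≡ 125 (mod 241)
103^8 ≡ 143 (mod 241)
103^10 ≡ 233 (mod 241)
103^12 ≡ 201 (mod 241)
103^15 ≡ 126 (mod 241)
103^16 ≡ 205 (mod 241)
103^20 ≡ 64 (mod 241)
103^24 ≡ 154 (mod 241)
103^30 ≡ 211 (mod 241)
103^40 ≡ 240 (mod 241)
103^48 ≡ 98 (mod 241)
103^60 ≡ 177 (mod 241)
103^80 ≡ 1 (mod 241) ✓
The smallest such exponent is 80, so the order of 103 is 80.

80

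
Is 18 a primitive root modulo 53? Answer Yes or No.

Yes

φ(53) = 53 − 1 = 52 = 2^2 · 13.
An element g generates (Z/53Z)^× iff g^(52/q) ≢ 1 (mod 53) for each prime q ∈ {2, 13}.
18^26 ≡ 52 (mod 53)  [q = 2: ≢ 1 ✓]
18^4 ≡ 36 (mod 53)  [q = 13: ≢ 1 ✓]
None equal 1, so ord_53(18) = 52: 18 is a primitive root.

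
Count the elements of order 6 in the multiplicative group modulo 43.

2

φ(43) = 43 − 1 = 42 = 2 · 3 · 7.
In a cyclic group of order 42, there are φ(d) elements of order d for each divisor d of 42, and zero for non-divisors.
6 = 2 · 3 divides 42, and φ(6) = 2.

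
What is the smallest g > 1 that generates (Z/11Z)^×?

2

φ(11) = 11 − 1 = 10 = 2 · 5.
Test candidates g = 2, 3, … against the prime factors q ∈ {2, 5} of φ(11): g is a generator iff g^(10/q) ≢ 1 for every such q.
g = 2: 2^5 ≡ 10; 2^2 ≡ 4 — none is 1, so 2 is a primitive root.
So 2 is the smallest generator of (Z/11Z)^×.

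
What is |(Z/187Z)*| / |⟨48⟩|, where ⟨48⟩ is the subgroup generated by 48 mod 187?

The order of 48 must divide φ(187) = φ(11·17) = (11−1)·(17−1) = 10·16 = 160 = 2^5 · 5.
Divisors of 160: 1, 2, 4, 5, 8, 10, 16, 20, 32, 40, 80, 160.
Compute 48^d (mod 187) for the divisors d until we hit 1:
48^1 ≡ 48 (mod 187)
48^2 ≡ 60 (mod 187)
48^4 ≡ 47 (mod 187)
48^5 ≡ 12 (mod 187)
48^8 ≡ 152 (mod 187)
48^10 ≡ 144 (mod 187)
48^16 ≡ 103 (mod 187)
48^20 ≡ 166 (mod 187)
48^32 ≡ 137 (mod 187)
48^40 ≡ 67 (mod 187)
48^80 ≡ 1 (mod 187) ✓
Thus |⟨48⟩| = ord(48) = 80.
[(Z/187Z)^× : ⟨48⟩] = 160/80 = 2.

2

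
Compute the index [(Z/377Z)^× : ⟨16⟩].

16

The order of 16 must divide φ(377) = φ(13·29) = (13−1)·(29−1) = 12·28 = 336 = 2^4 · 3 · 7.
Divisors of 336: 1, 2, 3, 4, 6, 7, 8, 12, 14, 16, 21, 24, 28, 42, 48, 56, 84, 112, 168, 336.
Compute 16^d (mod 377) for the divisors d until we hit 1:
16^1 ≡ 16 (mod 377)
16^2 ≡ 256 (mod 377)
16^3 ≡ 326 (mod 377)
16^4 ≡ 315 (mod 377)
16^6 ≡ 339 (mod 377)
16^7 ≡ 146 (mod 377)
16^8 ≡ 74 (mod 377)
16^12 ≡ 313 (mod 377)
16^14 ≡ 204 (mod 377)
16^16 ≡ 198 (mod 377)
16^21 ≡ 1 (mod 377) ✓
The order of 16 is 21, so the subgroup it generates has 21 elements.
Index = |(Z/377Z)^×| / |⟨16⟩| = 336 / 21 = 16.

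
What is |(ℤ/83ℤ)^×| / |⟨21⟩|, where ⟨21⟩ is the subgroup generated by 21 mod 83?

ord(21) | φ(83) = 83 − 1 = 82 = 2 · 41.
Divisors of 82: 1, 2, 41, 82.
Check 21^d mod 83 for each divisor in increasing order:
21^1 ≡ 21 (mod 83)
21^2 ≡ 26 (mod 83)
21^41 ≡ 1 (mod 83) ✓
Thus |⟨21⟩| = ord(21) = 41.
The index is φ(83) / ord(21) = 82 / 41 = 2.

2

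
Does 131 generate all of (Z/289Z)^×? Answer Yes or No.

No

φ(289) = φ(17^2) = 17·(17−1) = 272 = 2^4 · 17.
It suffices to check that the order of 131 is not a proper divisor of 272: compute 131^(272/q) for q ∈ {2, 17}.
131^136 ≡ 288 (mod 289)  [q = 2: ≢ 1 ✓]
131^16 ≡ 1 (mod 289)  [q = 17: ≡ 1 ✗]
131^16 ≡ 1 shows ord(131) | 16, strictly less than φ(289); not a primitive root.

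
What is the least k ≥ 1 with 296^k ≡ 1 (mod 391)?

176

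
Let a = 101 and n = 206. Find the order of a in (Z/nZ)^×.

Since 101 ∈ (Z/206Z)^×, its order divides φ(206) = φ(2)·φ(103) = 1·102 = 102 = 2 · 3 · 17.
Divisors of 102: 1, 2, 3, 6, 17, 34, 51, 102.
Compute 101^d (mod 206) for the divisors d until we hit 1:
101^1 ≡ 101 (mod 206)
101^2 ≡ 107 (mod 206)
101^3 ≡ 95 (mod 206)
101^6 ≡ 167 (mod 206)
101^17 ≡ 47 (mod 206)
101^34 ≡ 149 (mod 206)
101^51 ≡ 205 (mod 206)
101^102 ≡ 1 (mod 206) ✓
Therefore the multiplicative order of 101 modulo 206 is 102.

102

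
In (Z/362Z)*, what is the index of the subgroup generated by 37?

2

The order of 37 must divide φ(362) = φ(2)·φ(181) = 1·180 = 180 = 2^2 · 3^2 · 5.
Divisors of 180: 1, 2, 3, 4, 5, 6, 9, 10, 12, 15, 18, 20, 30, 36, 45, 60, 90, 180.
Evaluate successive powers at the divisors of 180:
37^1 ≡ 37 (mod 362)
37^2 ≡ 283 (mod 362)
37^3 ≡ 335 (mod 362)
37^4 ≡ 87 (mod 362)
37^5 ≡ 323 (mod 362)
37^6 ≡ 5 (mod 362)
37^9 ≡ 227 (mod 362)
37^10 ≡ 73 (mod 362)
37^12 ≡ 25 (mod 362)
37^15 ≡ 49 (mod 362)
37^18 ≡ 125 (mod 362)
37^20 ≡ 261 (mod 362)
37^30 ≡ 229 (mod 362)
37^36 ≡ 59 (mod 362)
37^45 ≡ 361 (mod 362)
37^60 ≡ 313 (mod 362)
37^90 ≡ 1 (mod 362) ✓
Thus |⟨37⟩| = ord(37) = 90.
[(Z/362Z)^× : ⟨37⟩] = 180/90 = 2.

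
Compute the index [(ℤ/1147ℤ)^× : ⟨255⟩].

24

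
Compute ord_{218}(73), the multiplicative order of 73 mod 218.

27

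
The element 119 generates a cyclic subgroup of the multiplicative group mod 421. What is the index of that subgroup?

By Lagrange's theorem, ord_421(119) divides φ(421) = 421 − 1 = 420 = 2^2 · 3 · 5 · 7.
Divisors of 420: 1, 2, 3, 4, 5, 6, 7, 10, 12, 14, 15, 20, 21, 28, 30, 35, 42, 60, 70, 84, 105, 140, 210, 420.
Compute 119^d (mod 421) for the divisors d until we hit 1:
119^1 ≡ 119 (mod 421)
119^2 ≡ 268 (mod 421)
119^3 ≡ 317 (mod 421)
119^4 ≡ 254 (mod 421)
119^5 ≡ 335 (mod 421)
119^6 ≡ 291 (mod 421)
119^7 ≡ 107 (mod 421)
119^10 ≡ 239 (mod 421)
119^12 ≡ 60 (mod 421)
119^14 ≡ 82 (mod 421)
119^15 ≡ 75 (mod 421)
119^20 ≡ 286 (mod 421)
119^21 ≡ 354 (mod 421)
119^28 ≡ 409 (mod 421)
119^30 ≡ 152 (mod 421)
119^35 ≡ 400 (mod 421)
119^42 ≡ 279 (mod 421)
119^60 ≡ 370 (mod 421)
119^70 ≡ 20 (mod 421)
119^84 ≡ 377 (mod 421)
119^105 ≡ 1 (mod 421) ✓
So ord_421(119) = 105, hence |⟨119⟩| = 105.
[(Z/421Z)^× : ⟨119⟩] = 420/105 = 4.

4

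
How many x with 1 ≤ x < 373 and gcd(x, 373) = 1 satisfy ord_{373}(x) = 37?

0

φ(373) = 373 − 1 = 372 = 2^2 · 3 · 31.
Since (Z/373Z)^× is cyclic of order 372, the number of elements of order d is φ(d) when d | 372 and 0 otherwise.
Since 37 ∤ 372, the count is 0.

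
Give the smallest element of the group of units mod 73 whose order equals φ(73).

5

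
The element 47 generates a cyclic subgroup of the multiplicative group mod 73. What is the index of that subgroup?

Since 47 ∈ (Z/73Z)^×, its order divides φ(73) = 73 − 1 = 72 = 2^3 · 3^2.
Divisors of 72: 1, 2, 3, 4, 6, 8, 9, 12, 18, 24, 36, 72.
Compute 47^d (mod 73) for the divisors d until we hit 1:
47^1 ≡ 47
47^2 ≡ 19
47^3 ≡ 17
47^4 ≡ 69
47^6 ≡ 70
47^8 ≡ 16
47^9 ≡ 22
47^12 ≡ 9
47^18 ≡ 46
47^24 ≡ 8
47^36 ≡ 72
47^72 ≡ 1
The order of 47 is 72, so the subgroup it generates has 72 elements.
The index is φ(73) / ord(47) = 72 / 72 = 1.

1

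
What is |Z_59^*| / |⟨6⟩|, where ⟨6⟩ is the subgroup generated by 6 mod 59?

Since 6 ∈ (Z/59Z)^×, its order divides φ(59) = 59 − 1 = 58 = 2 · 29.
Divisors of 58: 1, 2, 29, 58.
Check 6^d mod 59 for each divisor in increasing order:
6^1 ≡ 6
6^2 ≡ 36
6^29 ≡ 58
6^58 ≡ 1
The order of 6 is 58, so the subgroup it generates has 58 elements.
The index is φ(59) / ord(6) = 58 / 58 = 1.

1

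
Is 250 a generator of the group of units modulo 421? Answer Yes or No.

φ(421) = 421 − 1 = 420 = 2^2 · 3 · 5 · 7.
Test 250^(420/q) mod 421 for each prime factor q of 420:
250^210 ≡ 420 (mod 421)  [q = 2: ≢ 1 ✓]
250^140 ≡ 400 (mod 421)  [q = 3: ≢ 1 ✓]
250^84 ≡ 1 (mod 421)  [q = 5: ≡ 1 ✗]
250^60 ≡ 75 (mod 421)  [q = 7: ≢ 1 ✓]
250^84 ≡ 1 shows ord(250) | 84, strictly less than φ(421); not a primitive root.

No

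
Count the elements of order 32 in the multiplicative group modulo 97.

16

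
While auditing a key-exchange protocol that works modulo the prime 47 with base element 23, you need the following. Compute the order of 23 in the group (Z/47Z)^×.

ord(23) | φ(47) = 47 − 1 = 46 = 2 · 23.
Divisors of 46: 1, 2, 23, 46.
Evaluate successive powers at the divisors of 46:
23^1 ≡ 23
23^2 ≡ 12
23^23 ≡ 46
23^46 ≡ 1
The smallest such exponent is 46, so the order of 23 is 46.

46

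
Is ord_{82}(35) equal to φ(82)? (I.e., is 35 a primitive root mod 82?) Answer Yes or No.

Yes

φ(82) = φ(2)·φ(41) = 1·40 = 40 = 2^3 · 5.
It suffices to check that the order of 35 is not a proper divisor of 40: compute 35^(40/q) for q ∈ {2, 5}.
35^20 ≡ 81 (mod 82)  [q = 2: ≢ 1 ✓]
35^8 ≡ 51 (mod 82)  [q = 5: ≢ 1 ✓]
None equal 1, so ord_82(35) = 40: 35 is a primitive root.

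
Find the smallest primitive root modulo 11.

2

φ(11) = 11 − 1 = 10 = 2 · 5.
g is a primitive root iff g^(10/q) ≢ 1 (mod 11) for each prime q ∈ {2, 5}.
g = 2: 2^5 ≡ 10; 2^2 ≡ 4 — none is 1, so 2 is a primitive root.
The smallest primitive root modulo 11 is 2.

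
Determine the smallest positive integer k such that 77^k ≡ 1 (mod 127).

42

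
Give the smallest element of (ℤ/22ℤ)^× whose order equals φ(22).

7

φ(22) = φ(2)·φ(11) = 1·10 = 10 = 2 · 5.
g is a primitive root iff g^(10/q) ≢ 1 (mod 22) for each prime q ∈ {2, 5}.
g = 2: gcd(2, 22) = 2 > 1, not a unit — skip.
g = 3: 3^5 ≡ 1 — hits 1, so not a primitive root.
g = 4: gcd(4, 22) = 2 > 1, not a unit — skip.
g = 5: 5^5 ≡ 1 — hits 1, so not a primitive root.
g = 6: gcd(6, 22) = 2 > 1, not a unit — skip.
g = 7: 7^5 ≡ 21; 7^2 ≡ 5 — none is 1, so 7 is a primitive root.
The smallest primitive root modulo 22 is 7.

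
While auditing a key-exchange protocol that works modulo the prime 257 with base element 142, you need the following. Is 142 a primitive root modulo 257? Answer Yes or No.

Yes

φ(257) = 257 − 1 = 256 = 2^8.
Test 142^(256/q) mod 257 for each prime factor q of 256:
142^128 ≡ 256 (mod 257)  [q = 2: ≢ 1 ✓]
None equal 1, so ord_257(142) = 256: 142 is a primitive root.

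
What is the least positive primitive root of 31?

3

φ(31) = 31 − 1 = 30 = 2 · 3 · 5.
g is a primitive root iff g^(30/q) ≢ 1 (mod 31) for each prime q ∈ {2, 3, 5}.
g = 2: 2^15 ≡ 1 — hits 1, so not a primitive root.
g = 3: 3^15 ≡ 30; 3^10 ≡ 25; 3^6 ≡ 16 — none is 1, so 3 is a primitive root.
The smallest primitive root modulo 31 is 3.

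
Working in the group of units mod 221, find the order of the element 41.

48

The order of 41 must divide φ(221) = φ(13·17) = (13−1)·(17−1) = 12·16 = 192 = 2^6 · 3.
Divisors of 192: 1, 2, 3, 4, 6, 8, 12, 16, 24, 32, 48, 64, 96, 192.
Compute 41^d (mod 221) for the divisors d until we hit 1:
41^1 ≡ 41
41^2 ≡ 134
41^3 ≡ 190
41^4 ≡ 55
41^6 ≡ 77
41^8 ≡ 152
41^12 ≡ 183
41^16 ≡ 120
41^24 ≡ 118
41^32 ≡ 35
41^48 ≡ 1
So ord_221(41) = 48.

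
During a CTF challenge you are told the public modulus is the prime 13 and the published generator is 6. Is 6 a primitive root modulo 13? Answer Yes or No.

Yes

φ(13) = 13 − 1 = 12 = 2^2 · 3.
Test 6^(12/q) mod 13 for each prime factor q of 12:
6^6 ≡ 12 (mod 13)  [q = 2: ≢ 1 ✓]
6^4 ≡ 9 (mod 13)  [q = 3: ≢ 1 ✓]
Every test exponent gives a nontrivial residue, hence 6 generates the full group.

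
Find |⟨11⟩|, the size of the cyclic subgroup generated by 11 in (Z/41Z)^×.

40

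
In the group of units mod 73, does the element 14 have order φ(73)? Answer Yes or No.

Yes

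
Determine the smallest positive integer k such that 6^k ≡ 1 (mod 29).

14

ord(6) | φ(29) = 29 − 1 = 28 = 2^2 · 7.
Divisors of 28: 1, 2, 4, 7, 14, 28.
Check 6^d mod 29 for each divisor in increasing order:
6^1 ≡ 6
6^2 ≡ 7
6^4 ≡ 20
6^7 ≡ 28
6^14 ≡ 1
Hence ord(6) = 14.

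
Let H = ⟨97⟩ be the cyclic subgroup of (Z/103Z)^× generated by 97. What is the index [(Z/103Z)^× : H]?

By Lagrange's theorem, ord_103(97) divides φ(103) = 103 − 1 = 102 = 2 · 3 · 17.
Divisors of 102: 1, 2, 3, 6, 17, 34, 51, 102.
Compute 97^d (mod 103) for the divisors d until we hit 1:
97^1 ≡ 97 (mod 103)
97^2 ≡ 36 (mod 103)
97^3 ≡ 93 (mod 103)
97^6 ≡ 100 (mod 103)
97^17 ≡ 56 (mod 103)
97^34 ≡ 46 (mod 103)
97^51 ≡ 1 (mod 103) ✓
The order of 97 is 51, so the subgroup it generates has 51 elements.
[(Z/103Z)^× : ⟨97⟩] = 102/51 = 2.

2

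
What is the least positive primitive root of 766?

5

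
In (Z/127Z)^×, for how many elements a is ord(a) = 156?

0

φ(127) = 127 − 1 = 126 = 2 · 3^2 · 7.
(Z/127Z)^× is cyclic (|G| = 126); a cyclic group of order m has exactly φ(d) elements of each order d | m, and none otherwise.
156 does not divide 126, so no element of (Z/127Z)^× has order 156.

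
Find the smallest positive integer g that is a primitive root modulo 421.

φ(421) = 421 − 1 = 420 = 2^2 · 3 · 5 · 7.
g is a primitive root iff g^(420/q) ≢ 1 (mod 421) for each prime q ∈ {2, 3, 5, 7}.
g = 2: 2^210 ≡ 420; 2^140 ≡ 400; 2^84 ≡ 279; 2^60 ≡ 370 — none is 1, so 2 is a primitive root.
So 2 is the smallest generator of (Z/421Z)^×.

2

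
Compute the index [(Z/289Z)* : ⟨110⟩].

ord(110) | φ(289) = φ(17^2) = 17·(17−1) = 272 = 2^4 · 17.
Divisors of 272: 1, 2, 4, 8, 16, 17, 34, 68, 136, 272.
Evaluate successive powers at the divisors of 272:
110^1 ≡ 110
110^2 ≡ 251
110^4 ≡ 288
110^8 ≡ 1
The order of 110 is 8, so the subgroup it generates has 8 elements.
[(Z/289Z)^× : ⟨110⟩] = 272/8 = 34.

34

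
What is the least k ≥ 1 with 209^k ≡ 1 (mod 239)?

ord(209) | φ(239) = 239 − 1 = 238 = 2 · 7 · 17.
Divisors of 238: 1, 2, 7, 14, 17, 34, 119, 238.
Evaluate successive powers at the divisors of 238:
209^1 ≡ 209
209^2 ≡ 183
209^7 ≡ 203
209^14 ≡ 101
209^17 ≡ 229
209^34 ≡ 100
209^119 ≡ 238
209^238 ≡ 1
The smallest such exponent is 238, so the order of 209 is 238.

238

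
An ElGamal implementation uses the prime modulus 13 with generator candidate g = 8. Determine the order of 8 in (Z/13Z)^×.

4

Since 8 ∈ (Z/13Z)^×, its order divides φ(13) = 13 − 1 = 12 = 2^2 · 3.
Divisors of 12: 1, 2, 3, 4, 6, 12.
Compute 8^d (mod 13) for the divisors d until we hit 1:
8^1 ≡ 8 (mod 13)
8^2 ≡ 12 (mod 13)
8^3 ≡ 5 (mod 13)
8^4 ≡ 1 (mod 13) ✓
Therefore the multiplicative order of 8 modulo 13 is 4.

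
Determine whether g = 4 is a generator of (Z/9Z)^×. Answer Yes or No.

No

φ(9) = φ(3^2) = 3·(3−1) = 6 = 2 · 3.
An element g generates (Z/9Z)^× iff g^(6/q) ≢ 1 (mod 9) for each prime q ∈ {2, 3}.
4^3 ≡ 1 (mod 9)  [q = 2: ≡ 1 ✗]
4^2 ≡ 7 (mod 9)  [q = 3: ≢ 1 ✓]
The check at q = 2 fails, so 4 generates a proper subgroup.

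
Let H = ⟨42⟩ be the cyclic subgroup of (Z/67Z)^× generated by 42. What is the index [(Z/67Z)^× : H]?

The order of 42 must divide φ(67) = 67 − 1 = 66 = 2 · 3 · 11.
Divisors of 66: 1, 2, 3, 6, 11, 22, 33, 66.
Compute 42^d (mod 67) for the divisors d until we hit 1:
42^1 ≡ 42 (mod 67)
42^2 ≡ 22 (mod 67)
42^3 ≡ 53 (mod 67)
42^6 ≡ 62 (mod 67)
42^11 ≡ 66 (mod 67)
42^22 ≡ 1 (mod 67) ✓
Thus |⟨42⟩| = ord(42) = 22.
[(Z/67Z)^× : ⟨42⟩] = 66/22 = 3.

3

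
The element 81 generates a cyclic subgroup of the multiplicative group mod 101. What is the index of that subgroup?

By Lagrange's theorem, ord_101(81) divides φ(101) = 101 − 1 = 100 = 2^2 · 5^2.
Divisors of 100: 1, 2, 4, 5, 10, 20, 25, 50, 100.
Evaluate successive powers at the divisors of 100:
81^1 ≡ 81 (mod 101)
81^2 ≡ 97 (mod 101)
81^4 ≡ 16 (mod 101)
81^5 ≡ 84 (mod 101)
81^10 ≡ 87 (mod 101)
81^20 ≡ 95 (mod 101)
81^25 ≡ 1 (mod 101) ✓
Thus |⟨81⟩| = ord(81) = 25.
The index is φ(101) / ord(81) = 100 / 25 = 4.

4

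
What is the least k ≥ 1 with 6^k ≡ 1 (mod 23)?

11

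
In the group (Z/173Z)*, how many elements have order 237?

φ(173) = 173 − 1 = 172 = 2^2 · 43.
Since (Z/173Z)^× is cyclic of order 172, the number of elements of order d is φ(d) when d | 172 and 0 otherwise.
Here 172 is not a multiple of 237, so there are no elements of order 237.

0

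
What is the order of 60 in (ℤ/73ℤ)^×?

72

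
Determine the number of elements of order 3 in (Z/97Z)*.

φ(97) = 97 − 1 = 96 = 2^5 · 3.
Since (Z/97Z)^× is cyclic of order 96, the number of elements of order d is φ(d) when d | 96 and 0 otherwise.
3 | 96, and φ(3) = 3 − 1 = 2.

2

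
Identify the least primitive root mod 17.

3

φ(17) = 17 − 1 = 16 = 2^4.
g is a primitive root iff g^(16/q) ≢ 1 (mod 17) for each prime q ∈ {2}.
g = 2: 2^8 ≡ 1 — hits 1, so not a primitive root.
g = 3: 3^8 ≡ 16 — none is 1, so 3 is a primitive root.
Hence the least primitive root of 17 is 3.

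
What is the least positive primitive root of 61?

φ(61) = 61 − 1 = 60 = 2^2 · 3 · 5.
Test candidates g = 2, 3, … against the prime factors q ∈ {2, 3, 5} of φ(61): g is a generator iff g^(60/q) ≢ 1 for every such q.
g = 2: 2^30 ≡ 60; 2^20 ≡ 47; 2^12 ≡ 9 — none is 1, so 2 is a primitive root.
Hence the least primitive root of 61 is 2.

2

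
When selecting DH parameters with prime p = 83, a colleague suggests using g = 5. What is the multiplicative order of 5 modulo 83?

82

By Lagrange's theorem, ord_83(5) divides φ(83) = 83 − 1 = 82 = 2 · 41.
Divisors of 82: 1, 2, 41, 82.
Compute 5^d (mod 83) for the divisors d until we hit 1:
5^1 ≡ 5 (mod 83)
5^2 ≡ 25 (mod 83)
5^41 ≡ 82 (mod 83)
5^82 ≡ 1 (mod 83) ✓
So ord_83(5) = 82.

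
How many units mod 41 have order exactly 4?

φ(41) = 41 − 1 = 40 = 2^3 · 5.
In a cyclic group of order 40, there are φ(d) elements of order d for each divisor d of 40, and zero for non-divisors.
4 = 2^2 divides 40, and φ(4) = 2.

2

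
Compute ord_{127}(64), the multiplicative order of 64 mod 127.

7

The order of 64 must divide φ(127) = 127 − 1 = 126 = 2 · 3^2 · 7.
Divisors of 126: 1, 2, 3, 6, 7, 9, 14, 18, 21, 42, 63, 126.
Compute 64^d (mod 127) for the divisors d until we hit 1:
64^1 ≡ 64 (mod 127)
64^2 ≡ 32 (mod 127)
64^3 ≡ 16 (mod 127)
64^6 ≡ 2 (mod 127)
64^7 ≡ 1 (mod 127) ✓
So ord_127(64) = 7.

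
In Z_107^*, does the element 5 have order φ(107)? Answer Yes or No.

Yes

φ(107) = 107 − 1 = 106 = 2 · 53.
It suffices to check that the order of 5 is not a proper divisor of 106: compute 5^(106/q) for q ∈ {2, 53}.
5^53 ≡ 106 (mod 107)  [q = 2: ≢ 1 ✓]
5^2 ≡ 25 (mod 107)  [q = 53: ≢ 1 ✓]
None equal 1, so ord_107(5) = 106: 5 is a primitive root.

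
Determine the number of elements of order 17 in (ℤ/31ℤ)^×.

φ(31) = 31 − 1 = 30 = 2 · 3 · 5.
In a cyclic group of order 30, there are φ(d) elements of order d for each divisor d of 30, and zero for non-divisors.
Since 17 ∤ 30, the count is 0.

0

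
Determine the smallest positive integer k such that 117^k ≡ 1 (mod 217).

ord(117) | φ(217) = φ(7·31) = (7−1)·(31−1) = 6·30 = 180 = 2^2 · 3^2 · 5.
Divisors of 180: 1, 2, 3, 4, 5, 6, 9, 10, 12, 15, 18, 20, 30, 36, 45, 60, 90, 180.
Evaluate successive powers at the divisors of 180:
117^1 ≡ 117 (mod 217)
117^2 ≡ 18 (mod 217)
117^3 ≡ 153 (mod 217)
117^4 ≡ 107 (mod 217)
117^5 ≡ 150 (mod 217)
117^6 ≡ 190 (mod 217)
117^9 ≡ 209 (mod 217)
117^10 ≡ 149 (mod 217)
117^12 ≡ 78 (mod 217)
117^15 ≡ 216 (mod 217)
117^18 ≡ 64 (mod 217)
117^20 ≡ 67 (mod 217)
117^30 ≡ 1 (mod 217) ✓
The smallest such exponent is 30, so the order of 117 is 30.

30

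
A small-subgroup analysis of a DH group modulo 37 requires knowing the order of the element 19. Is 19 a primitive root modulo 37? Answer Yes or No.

Yes

φ(37) = 37 − 1 = 36 = 2^2 · 3^2.
Test 19^(36/q) mod 37 for each prime factor q of 36:
19^18 ≡ 36 (mod 37)  [q = 2: ≢ 1 ✓]
19^12 ≡ 10 (mod 37)  [q = 3: ≢ 1 ✓]
All checks pass, so 19 has order 36 and is a primitive root modulo 37.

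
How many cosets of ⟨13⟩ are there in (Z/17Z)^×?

4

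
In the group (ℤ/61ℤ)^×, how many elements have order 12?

4

φ(61) = 61 − 1 = 60 = 2^2 · 3 · 5.
Since (Z/61Z)^× is cyclic of order 60, the number of elements of order d is φ(d) when d | 60 and 0 otherwise.
12 = 2^2 · 3 divides 60, and φ(12) = 4.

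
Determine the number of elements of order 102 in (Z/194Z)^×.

φ(194) = φ(2)·φ(97) = 1·96 = 96 = 2^5 · 3.
Since (Z/194Z)^× is cyclic of order 96, the number of elements of order d is φ(d) when d | 96 and 0 otherwise.
102 does not divide 96, so no element of (Z/194Z)^× has order 102.

0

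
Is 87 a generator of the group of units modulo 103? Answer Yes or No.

φ(103) = 103 − 1 = 102 = 2 · 3 · 17.
An element g generates (Z/103Z)^× iff g^(102/q) ≢ 1 (mod 103) for each prime q ∈ {2, 3, 17}.
87^51 ≡ 102 (mod 103)  [q = 2: ≢ 1 ✓]
87^34 ≡ 46 (mod 103)  [q = 3: ≢ 1 ✓]
87^6 ≡ 61 (mod 103)  [q = 17: ≢ 1 ✓]
All checks pass, so 87 has order 102 and is a primitive root modulo 103.

Yes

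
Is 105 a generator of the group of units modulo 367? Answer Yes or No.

No

φ(367) = 367 − 1 = 366 = 2 · 3 · 61.
An element g generates (Z/367Z)^× iff g^(366/q) ≢ 1 (mod 367) for each prime q ∈ {2, 3, 61}.
105^183 ≡ 1 (mod 367)  [q = 2: ≡ 1 ✗]
105^122 ≡ 1 (mod 367)  [q = 3: ≡ 1 ✗]
105^6 ≡ 72 (mod 367)  [q = 61: ≢ 1 ✓]
The check at q = 2 fails, so 105 generates a proper subgroup.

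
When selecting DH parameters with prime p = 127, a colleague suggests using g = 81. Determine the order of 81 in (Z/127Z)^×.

63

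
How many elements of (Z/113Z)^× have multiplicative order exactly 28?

φ(113) = 113 − 1 = 112 = 2^4 · 7.
In a cyclic group of order 112, there are φ(d) elements of order d for each divisor d of 112, and zero for non-divisors.
28 = 2^2 · 7 divides 112, and φ(28) = 12.

12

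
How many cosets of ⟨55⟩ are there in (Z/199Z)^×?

By Lagrange's theorem, ord_199(55) divides φ(199) = 199 − 1 = 198 = 2 · 3^2 · 11.
Divisors of 198: 1, 2, 3, 6, 9, 11, 18, 22, 33, 66, 99, 198.
Compute 55^d (mod 199) for the divisors d until we hit 1:
55^1 ≡ 55 (mod 199)
55^2 ≡ 40 (mod 199)
55^3 ≡ 11 (mod 199)
55^6 ≡ 121 (mod 199)
55^9 ≡ 137 (mod 199)
55^11 ≡ 107 (mod 199)
55^18 ≡ 63 (mod 199)
55^22 ≡ 106 (mod 199)
55^33 ≡ 198 (mod 199)
55^66 ≡ 1 (mod 199) ✓
The order of 55 is 66, so the subgroup it generates has 66 elements.
[(Z/199Z)^× : ⟨55⟩] = 198/66 = 3.

3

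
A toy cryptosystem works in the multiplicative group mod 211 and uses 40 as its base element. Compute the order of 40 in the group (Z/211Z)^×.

14

Since 40 ∈ (Z/211Z)^×, its order divides φ(211) = 211 − 1 = 210 = 2 · 3 · 5 · 7.
Divisors of 210: 1, 2, 3, 5, 6, 7, 10, 14, 15, 21, 30, 35, 42, 70, 105, 210.
Check 40^d mod 211 for each divisor in increasing order:
40^1 ≡ 40 (mod 211)
40^2 ≡ 123 (mod 211)
40^3 ≡ 67 (mod 211)
40^5 ≡ 12 (mod 211)
40^6 ≡ 58 (mod 211)
40^7 ≡ 210 (mod 211)
40^10 ≡ 144 (mod 211)
40^14 ≡ 1 (mod 211) ✓
Therefore the multiplicative order of 40 modulo 211 is 14.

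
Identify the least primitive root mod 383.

φ(383) = 383 − 1 = 382 = 2 · 191.
g is a primitive root iff g^(382/q) ≢ 1 (mod 383) for each prime q ∈ {2, 191}.
g = 2: 2^191 ≡ 1 — hits 1, so not a primitive root.
g = 3: 3^191 ≡ 1 — hits 1, so not a primitive root.
g = 4: 4^191 ≡ 1 — hits 1, so not a primitive root.
g = 5: 5^191 ≡ 382; 5^2 ≡ 25 — none is 1, so 5 is a primitive root.
The smallest primitive root modulo 383 is 5.

5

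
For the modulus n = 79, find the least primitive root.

3

φ(79) = 79 − 1 = 78 = 2 · 3 · 13.
Test candidates g = 2, 3, … against the prime factors q ∈ {2, 3, 13} of φ(79): g is a generator iff g^(78/q) ≢ 1 for every such q.
g = 2: 2^39 ≡ 1 — hits 1, so not a primitive root.
g = 3: 3^39 ≡ 78; 3^26 ≡ 23; 3^6 ≡ 18 — none is 1, so 3 is a primitive root.
The smallest primitive root modulo 79 is 3.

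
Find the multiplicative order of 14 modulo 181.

45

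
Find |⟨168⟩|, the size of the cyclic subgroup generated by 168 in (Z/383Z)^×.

191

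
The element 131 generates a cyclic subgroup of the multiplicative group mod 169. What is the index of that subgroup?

Since 131 ∈ (Z/169Z)^×, its order divides φ(169) = φ(13^2) = 13·(13−1) = 156 = 2^2 · 3 · 13.
Divisors of 156: 1, 2, 3, 4, 6, 12, 13, 26, 39, 52, 78, 156.
Evaluate successive powers at the divisors of 156:
131^1 ≡ 131 (mod 169)
131^2 ≡ 92 (mod 169)
131^3 ≡ 53 (mod 169)
131^4 ≡ 14 (mod 169)
131^6 ≡ 105 (mod 169)
131^12 ≡ 40 (mod 169)
131^13 ≡ 1 (mod 169) ✓
The order of 131 is 13, so the subgroup it generates has 13 elements.
The index is φ(169) / ord(131) = 156 / 13 = 12.

12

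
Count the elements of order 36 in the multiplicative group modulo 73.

12

φ(73) = 73 − 1 = 72 = 2^3 · 3^2.
In a cyclic group of order 72, there are φ(d) elements of order d for each divisor d of 72, and zero for non-divisors.
36 = 2^2 · 3^2 divides 72, and φ(36) = 12.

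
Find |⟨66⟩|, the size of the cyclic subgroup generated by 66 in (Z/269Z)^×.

67

By Lagrange's theorem, ord_269(66) divides φ(269) = 269 − 1 = 268 = 2^2 · 67.
Divisors of 268: 1, 2, 4, 67, 134, 268.
Check 66^d mod 269 for each divisor in increasing order:
66^1 ≡ 66 (mod 269)
66^2 ≡ 52 (mod 269)
66^4 ≡ 14 (mod 269)
66^67 ≡ 1 (mod 269) ✓
The smallest such exponent is 67, so the order of 66 is 67.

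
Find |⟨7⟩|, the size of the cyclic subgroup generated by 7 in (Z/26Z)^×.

The order of 7 must divide φ(26) = φ(2)·φ(13) = 1·12 = 12 = 2^2 · 3.
Divisors of 12: 1, 2, 3, 4, 6, 12.
Evaluate successive powers at the divisors of 12:
7^1 ≡ 7 (mod 26)
7^2 ≡ 23 (mod 26)
7^3 ≡ 5 (mod 26)
7^4 ≡ 9 (mod 26)
7^6 ≡ 25 (mod 26)
7^12 ≡ 1 (mod 26) ✓
The smallest such exponent is 12, so the order of 7 is 12.

12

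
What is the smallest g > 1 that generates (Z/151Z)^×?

6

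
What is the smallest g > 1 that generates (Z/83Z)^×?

2

φ(83) = 83 − 1 = 82 = 2 · 41.
g is a primitive root iff g^(82/q) ≢ 1 (mod 83) for each prime q ∈ {2, 41}.
g = 2: 2^41 ≡ 82; 2^2 ≡ 4 — none is 1, so 2 is a primitive root.
The smallest primitive root modulo 83 is 2.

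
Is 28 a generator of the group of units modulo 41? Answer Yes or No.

Yes

φ(41) = 41 − 1 = 40 = 2^3 · 5.
An element g generates (Z/41Z)^× iff g^(40/q) ≢ 1 (mod 41) for each prime q ∈ {2, 5}.
28^20 ≡ 40 (mod 41)  [q = 2: ≢ 1 ✓]
28^8 ≡ 10 (mod 41)  [q = 5: ≢ 1 ✓]
Every test exponent gives a nontrivial residue, hence 28 generates the full group.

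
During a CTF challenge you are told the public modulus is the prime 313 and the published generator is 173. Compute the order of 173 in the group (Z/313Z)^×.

ord(173) | φ(313) = 313 − 1 = 312 = 2^3 · 3 · 13.
Divisors of 312: 1, 2, 3, 4, 6, 8, 12, 13, 24, 26, 39, 52, 78, 104, 156, 312.
Evaluate successive powers at the divisors of 312:
173^1 ≡ 173 (mod 313)
173^2 ≡ 194 (mod 313)
173^3 ≡ 71 (mod 313)
173^4 ≡ 76 (mod 313)
173^6 ≡ 33 (mod 313)
173^8 ≡ 142 (mod 313)
173^12 ≡ 150 (mod 313)
173^13 ≡ 284 (mod 313)
173^24 ≡ 277 (mod 313)
173^26 ≡ 215 (mod 313)
173^39 ≡ 25 (mod 313)
173^52 ≡ 214 (mod 313)
173^78 ≡ 312 (mod 313)
173^104 ≡ 98 (mod 313)
173^156 ≡ 1 (mod 313) ✓
Therefore the multiplicative order of 173 modulo 313 is 156.

156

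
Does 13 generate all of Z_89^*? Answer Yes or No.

φ(89) = 89 − 1 = 88 = 2^3 · 11.
Test 13^(88/q) mod 89 for each prime factor q of 88:
13^44 ≡ 88 (mod 89)  [q = 2: ≢ 1 ✓]
13^8 ≡ 64 (mod 89)  [q = 11: ≢ 1 ✓]
All checks pass, so 13 has order 88 and is a primitive root modulo 89.

Yes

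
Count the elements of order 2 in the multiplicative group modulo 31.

φ(31) = 31 − 1 = 30 = 2 · 3 · 5.
(Z/31Z)^× is cyclic (|G| = 30); a cyclic group of order m has exactly φ(d) elements of each order d | m, and none otherwise.
2 | 30, and φ(2) = 2 − 1 = 1.

1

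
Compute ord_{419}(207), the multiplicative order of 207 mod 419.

By Lagrange's theorem, ord_419(207) divides φ(419) = 419 − 1 = 418 = 2 · 11 · 19.
Divisors of 418: 1, 2, 11, 19, 22, 38, 209, 418.
Compute 207^d (mod 419) for the divisors d until we hit 1:
207^1 ≡ 207
207^2 ≡ 111
207^11 ≡ 329
207^19 ≡ 152
207^22 ≡ 139
207^38 ≡ 59
207^209 ≡ 1
Therefore the multiplicative order of 207 modulo 419 is 209.

209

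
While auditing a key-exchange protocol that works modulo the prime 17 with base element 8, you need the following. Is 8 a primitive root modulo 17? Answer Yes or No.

No

φ(17) = 17 − 1 = 16 = 2^4.
8 is a primitive root mod 17 iff 8^(φ(17)/q) ≢ 1 for every prime q | φ(17), i.e. q ∈ {2}.
8^8 ≡ 1 (mod 17)  [q = 2: ≡ 1 ✗]
Since 8^8 ≡ 1, the order of 8 divides 8 < 16, so 8 is not a primitive root.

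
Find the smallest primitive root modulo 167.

5

φ(167) = 167 − 1 = 166 = 2 · 83.
g is a primitive root iff g^(166/q) ≢ 1 (mod 167) for each prime q ∈ {2, 83}.
g = 2: 2^83 ≡ 1 — hits 1, so not a primitive root.
g = 3: 3^83 ≡ 1 — hits 1, so not a primitive root.
g = 4: 4^83 ≡ 1 — hits 1, so not a primitive root.
g = 5: 5^83 ≡ 166; 5^2 ≡ 25 — none is 1, so 5 is a primitive root.
The smallest primitive root modulo 167 is 5.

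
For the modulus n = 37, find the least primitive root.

φ(37) = 37 − 1 = 36 = 2^2 · 3^2.
Test candidates g = 2, 3, … against the prime factors q ∈ {2, 3} of φ(37): g is a generator iff g^(36/q) ≢ 1 for every such q.
g = 2: 2^18 ≡ 36; 2^12 ≡ 26 — none is 1, so 2 is a primitive root.
Hence the least primitive root of 37 is 2.

2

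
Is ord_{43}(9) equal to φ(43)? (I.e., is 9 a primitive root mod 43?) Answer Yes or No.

φ(43) = 43 − 1 = 42 = 2 · 3 · 7.
Test 9^(42/q) mod 43 for each prime factor q of 42:
9^21 ≡ 1 (mod 43)  [q = 2: ≡ 1 ✗]
9^14 ≡ 6 (mod 43)  [q = 3: ≢ 1 ✓]
9^6 ≡ 4 (mod 43)  [q = 7: ≢ 1 ✓]
The check at q = 2 fails, so 9 generates a proper subgroup.

No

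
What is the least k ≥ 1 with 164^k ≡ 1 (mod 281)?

280

Since 164 ∈ (Z/281Z)^×, its order divides φ(281) = 281 − 1 = 280 = 2^3 · 5 · 7.
Divisors of 280: 1, 2, 4, 5, 7, 8, 10, 14, 20, 28, 35, 40, 56, 70, 140, 280.
Check 164^d mod 281 for each divisor in increasing order:
164^1 ≡ 164
164^2 ≡ 201
164^4 ≡ 218
164^5 ≡ 65
164^7 ≡ 139
164^8 ≡ 35
164^10 ≡ 10
164^14 ≡ 213
164^20 ≡ 100
164^28 ≡ 128
164^35 ≡ 89
164^40 ≡ 165
164^56 ≡ 86
164^70 ≡ 53
164^140 ≡ 280
164^280 ≡ 1
The smallest such exponent is 280, so the order of 164 is 280.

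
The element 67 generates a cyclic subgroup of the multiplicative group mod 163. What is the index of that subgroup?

ord(67) | φ(163) = 163 − 1 = 162 = 2 · 3^4.
Divisors of 162: 1, 2, 3, 6, 9, 18, 27, 54, 81, 162.
Check 67^d mod 163 for each divisor in increasing order:
67^1 ≡ 67 (mod 163)
67^2 ≡ 88 (mod 163)
67^3 ≡ 28 (mod 163)
67^6 ≡ 132 (mod 163)
67^9 ≡ 110 (mod 163)
67^18 ≡ 38 (mod 163)
67^27 ≡ 105 (mod 163)
67^54 ≡ 104 (mod 163)
67^81 ≡ 162 (mod 163)
67^162 ≡ 1 (mod 163) ✓
Thus |⟨67⟩| = ord(67) = 162.
The index is φ(163) / ord(67) = 162 / 162 = 1.

1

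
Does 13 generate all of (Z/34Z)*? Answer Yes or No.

No

φ(34) = φ(2)·φ(17) = 1·16 = 16 = 2^4.
An element g generates (Z/34Z)^× iff g^(16/q) ≢ 1 (mod 34) for each prime q ∈ {2}.
13^8 ≡ 1 (mod 34)  [q = 2: ≡ 1 ✗]
The check at q = 2 fails, so 13 generates a proper subgroup.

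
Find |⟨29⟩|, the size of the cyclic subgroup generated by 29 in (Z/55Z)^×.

Since 29 ∈ (Z/55Z)^×, its order divides φ(55) = φ(5·11) = (5−1)·(11−1) = 4·10 = 40 = 2^3 · 5.
Divisors of 40: 1, 2, 4, 5, 8, 10, 20, 40.
Evaluate successive powers at the divisors of 40:
29^1 ≡ 29 (mod 55)
29^2 ≡ 16 (mod 55)
29^4 ≡ 36 (mod 55)
29^5 ≡ 54 (mod 55)
29^8 ≡ 31 (mod 55)
29^10 ≡ 1 (mod 55) ✓
Hence ord(29) = 10.

10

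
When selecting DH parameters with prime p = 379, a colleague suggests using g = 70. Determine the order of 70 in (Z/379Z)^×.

63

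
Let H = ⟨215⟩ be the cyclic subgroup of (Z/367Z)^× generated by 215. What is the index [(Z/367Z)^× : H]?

2

ord(215) | φ(367) = 367 − 1 = 366 = 2 · 3 · 61.
Divisors of 366: 1, 2, 3, 6, 61, 122, 183, 366.
Compute 215^d (mod 367) for the divisors d until we hit 1:
215^1 ≡ 215
215^2 ≡ 350
215^3 ≡ 15
215^6 ≡ 225
215^61 ≡ 283
215^122 ≡ 83
215^183 ≡ 1
So ord_367(215) = 183, hence |⟨215⟩| = 183.
[(Z/367Z)^× : ⟨215⟩] = 366/183 = 2.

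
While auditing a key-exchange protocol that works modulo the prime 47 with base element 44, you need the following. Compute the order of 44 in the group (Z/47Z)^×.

46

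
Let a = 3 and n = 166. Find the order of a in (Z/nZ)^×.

ord(3) | φ(166) = φ(2)·φ(83) = 1·82 = 82 = 2 · 41.
Divisors of 82: 1, 2, 41, 82.
Check 3^d mod 166 for each divisor in increasing order:
3^1 ≡ 3
3^2 ≡ 9
3^41 ≡ 1
So ord_166(3) = 41.

41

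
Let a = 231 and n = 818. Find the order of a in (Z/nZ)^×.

The order of 231 must divide φ(818) = φ(2)·φ(409) = 1·408 = 408 = 2^3 · 3 · 17.
Divisors of 408: 1, 2, 3, 4, 6, 8, 12, 17, 24, 34, 51, 68, 102, 136, 204, 408.
Evaluate successive powers at the divisors of 408:
231^1 ≡ 231 (mod 818)
231^2 ≡ 191 (mod 818)
231^3 ≡ 767 (mod 818)
231^4 ≡ 489 (mod 818)
231^6 ≡ 147 (mod 818)
231^8 ≡ 265 (mod 818)
231^12 ≡ 341 (mod 818)
231^17 ≡ 217 (mod 818)
231^24 ≡ 125 (mod 818)
231^34 ≡ 463 (mod 818)
231^51 ≡ 675 (mod 818)
231^68 ≡ 53 (mod 818)
231^102 ≡ 817 (mod 818)
231^136 ≡ 355 (mod 818)
231^204 ≡ 1 (mod 818) ✓
So ord_818(231) = 204.

204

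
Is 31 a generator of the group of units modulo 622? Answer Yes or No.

Yes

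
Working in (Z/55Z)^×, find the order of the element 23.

By Lagrange's theorem, ord_55(23) divides φ(55) = φ(5·11) = (5−1)·(11−1) = 4·10 = 40 = 2^3 · 5.
Divisors of 40: 1, 2, 4, 5, 8, 10, 20, 40.
Evaluate successive powers at the divisors of 40:
23^1 ≡ 23 (mod 55)
23^2 ≡ 34 (mod 55)
23^4 ≡ 1 (mod 55) ✓
So ord_55(23) = 4.

4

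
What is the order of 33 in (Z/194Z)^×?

Since 33 ∈ (Z/194Z)^×, its order divides φ(194) = φ(2)·φ(97) = 1·96 = 96 = 2^5 · 3.
Divisors of 96: 1, 2, 3, 4, 6, 8, 12, 16, 24, 32, 48, 96.
Compute 33^d (mod 194) for the divisors d until we hit 1:
33^1 ≡ 33 (mod 194)
33^2 ≡ 119 (mod 194)
33^3 ≡ 47 (mod 194)
33^4 ≡ 193 (mod 194)
33^6 ≡ 75 (mod 194)
33^8 ≡ 1 (mod 194) ✓
Hence ord(33) = 8.

8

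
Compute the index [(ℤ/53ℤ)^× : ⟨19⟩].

ord(19) | φ(53) = 53 − 1 = 52 = 2^2 · 13.
Divisors of 52: 1, 2, 4, 13, 26, 52.
Compute 19^d (mod 53) for the divisors d until we hit 1:
19^1 ≡ 19 (mod 53)
19^2 ≡ 43 (mod 53)
19^4 ≡ 47 (mod 53)
19^13 ≡ 30 (mod 53)
19^26 ≡ 52 (mod 53)
19^52 ≡ 1 (mod 53) ✓
Thus |⟨19⟩| = ord(19) = 52.
The index is φ(53) / ord(19) = 52 / 52 = 1.

1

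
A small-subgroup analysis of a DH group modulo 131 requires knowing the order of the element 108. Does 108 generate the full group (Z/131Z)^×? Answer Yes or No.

φ(131) = 131 − 1 = 130 = 2 · 5 · 13.
An element g generates (Z/131Z)^× iff g^(130/q) ≢ 1 (mod 131) for each prime q ∈ {2, 5, 13}.
108^65 ≡ 1 (mod 131)  [q = 2: ≡ 1 ✗]
108^26 ≡ 61 (mod 131)  [q = 5: ≢ 1 ✓]
108^10 ≡ 112 (mod 131)  [q = 13: ≢ 1 ✓]
108^65 ≡ 1 shows ord(108) | 65, strictly less than φ(131); not a primitive root.

No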